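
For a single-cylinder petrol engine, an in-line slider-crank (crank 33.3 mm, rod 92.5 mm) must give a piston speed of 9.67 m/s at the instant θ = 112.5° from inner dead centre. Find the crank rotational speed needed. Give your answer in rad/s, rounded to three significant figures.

368

For an in-line slider-crank, |v_piston| = rω|sinθ|·[1 + r cosθ/√(L² − r² sin²θ)].
With r = 0.0333 m, L = 0.0925 m, θ = 112.5°: the bracketed kinematic factor |dx/dθ| = 0.026271 m.
ω = v/|dx/dθ| = 9.67/0.026271 = 368.09 rad/s.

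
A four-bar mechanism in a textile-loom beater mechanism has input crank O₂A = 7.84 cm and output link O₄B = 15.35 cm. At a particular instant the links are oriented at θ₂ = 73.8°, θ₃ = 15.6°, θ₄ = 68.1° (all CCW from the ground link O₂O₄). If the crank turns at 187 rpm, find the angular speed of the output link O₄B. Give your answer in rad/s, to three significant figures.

10.7

ω₂ = 19.58 rad/s (from 187 rpm).
Differentiating the loop-closure r₂e^{iθ₂}+r₃e^{iθ₃}=r₁+r₄e^{iθ₄} gives r₂ω₂e^{iθ₂}+r₃ω₃e^{iθ₃}=r₄ω₄e^{iθ₄}.
Eliminating the other unknown: ω₄ = r₂ω₂ sin(θ₂−θ₃) / [r₄ sin(θ₄−θ₃)].
Numerator sine = +0.84989; denominator sine = +0.79335.
Result = 0.0784·19.58·(+0.84989) / (0.1535·(+0.79335)) = +10.715 rad/s; magnitude 10.715 rad/s.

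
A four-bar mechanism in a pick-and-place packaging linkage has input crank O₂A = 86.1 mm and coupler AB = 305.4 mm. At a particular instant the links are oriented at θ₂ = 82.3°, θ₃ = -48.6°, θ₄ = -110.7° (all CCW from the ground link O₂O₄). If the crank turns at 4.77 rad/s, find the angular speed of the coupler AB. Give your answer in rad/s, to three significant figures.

0.342

ω₂ = 4.77 rad/s
Differentiating the loop-closure r₂e^{iθ₂}+r₃e^{iθ₃}=r₁+r₄e^{iθ₄} gives r₂ω₂e^{iθ₂}+r₃ω₃e^{iθ₃}=r₄ω₄e^{iθ₄}.
Eliminating the other unknown: ω₃ = r₂ω₂ sin(θ₄−θ₂) / [r₃ sin(θ₃−θ₄)].
Numerator sine = +0.22495; denominator sine = +0.88377.
Result = 0.0861·4.77·(+0.22495) / (0.3054·(+0.88377)) = +0.3423 rad/s; magnitude 0.3423 rad/s.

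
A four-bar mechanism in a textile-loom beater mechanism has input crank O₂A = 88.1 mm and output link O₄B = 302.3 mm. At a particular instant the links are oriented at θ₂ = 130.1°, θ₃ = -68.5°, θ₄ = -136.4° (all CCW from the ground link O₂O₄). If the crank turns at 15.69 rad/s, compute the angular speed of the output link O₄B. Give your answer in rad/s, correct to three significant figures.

1.57

ω₂ = 15.69 rad/s
Differentiating the loop-closure r₂e^{iθ₂}+r₃e^{iθ₃}=r₁+r₄e^{iθ₄} gives r₂ω₂e^{iθ₂}+r₃ω₃e^{iθ₃}=r₄ω₄e^{iθ₄}.
Eliminating the other unknown: ω₄ = r₂ω₂ sin(θ₂−θ₃) / [r₄ sin(θ₄−θ₃)].
Numerator sine = -0.31896; denominator sine = -0.92653.
Result = 0.0881·15.69·(-0.31896) / (0.3023·(-0.92653)) = +1.5741 rad/s; magnitude 1.5741 rad/s.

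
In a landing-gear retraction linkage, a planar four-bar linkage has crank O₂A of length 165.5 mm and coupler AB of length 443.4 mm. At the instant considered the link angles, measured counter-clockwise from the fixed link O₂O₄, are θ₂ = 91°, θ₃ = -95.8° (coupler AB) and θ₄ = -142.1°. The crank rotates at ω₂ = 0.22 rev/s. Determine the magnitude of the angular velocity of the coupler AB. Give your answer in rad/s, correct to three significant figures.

ω₂ = 1.382 rad/s (from 0.22 rev/s).
Differentiating the loop-closure r₂e^{iθ₂}+r₃e^{iθ₃}=r₁+r₄e^{iθ₄} gives r₂ω₂e^{iθ₂}+r₃ω₃e^{iθ₃}=r₄ω₄e^{iθ₄}.
Eliminating the other unknown: ω₃ = r₂ω₂ sin(θ₄−θ₂) / [r₃ sin(θ₃−θ₄)].
Numerator sine = +0.79968; denominator sine = +0.72297.
Result = 0.1655·1.382·(+0.79968) / (0.4434·(+0.72297)) = +0.5707 rad/s; magnitude 0.5707 rad/s.

0.571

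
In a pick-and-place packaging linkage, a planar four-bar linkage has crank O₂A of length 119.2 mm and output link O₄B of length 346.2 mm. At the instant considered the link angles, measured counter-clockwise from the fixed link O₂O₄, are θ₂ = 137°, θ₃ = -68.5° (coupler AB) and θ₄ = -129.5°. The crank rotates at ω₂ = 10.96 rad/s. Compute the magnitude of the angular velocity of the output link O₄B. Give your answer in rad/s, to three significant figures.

ω₂ = 10.96 rad/s
Differentiating the loop-closure r₂e^{iθ₂}+r₃e^{iθ₃}=r₁+r₄e^{iθ₄} gives r₂ω₂e^{iθ₂}+r₃ω₃e^{iθ₃}=r₄ω₄e^{iθ₄}.
Eliminating the other unknown: ω₄ = r₂ω₂ sin(θ₂−θ₃) / [r₄ sin(θ₄−θ₃)].
Numerator sine = -0.43051; denominator sine = -0.87462.
Result = 0.1192·10.96·(-0.43051) / (0.3462·(-0.87462)) = +1.8575 rad/s; magnitude 1.8575 rad/s.

1.86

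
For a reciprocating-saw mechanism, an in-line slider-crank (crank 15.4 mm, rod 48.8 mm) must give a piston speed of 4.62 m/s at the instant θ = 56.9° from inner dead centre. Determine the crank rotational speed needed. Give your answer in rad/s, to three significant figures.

304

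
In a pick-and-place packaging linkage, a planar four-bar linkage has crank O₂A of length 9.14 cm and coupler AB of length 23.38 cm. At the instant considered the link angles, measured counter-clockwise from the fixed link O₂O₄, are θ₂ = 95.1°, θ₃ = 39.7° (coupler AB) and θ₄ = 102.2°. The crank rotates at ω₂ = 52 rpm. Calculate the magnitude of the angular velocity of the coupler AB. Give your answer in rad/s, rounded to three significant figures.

ω₂ = 5.445 rad/s (from 52 rpm).
Differentiating the loop-closure r₂e^{iθ₂}+r₃e^{iθ₃}=r₁+r₄e^{iθ₄} gives r₂ω₂e^{iθ₂}+r₃ω₃e^{iθ₃}=r₄ω₄e^{iθ₄}.
Eliminating the other unknown: ω₃ = r₂ω₂ sin(θ₄−θ₂) / [r₃ sin(θ₃−θ₄)].
Numerator sine = +0.12360; denominator sine = -0.88701.
Result = 0.0914·5.445·(+0.12360) / (0.2338·(-0.88701)) = -0.29664 rad/s; magnitude 0.29664 rad/s.

0.297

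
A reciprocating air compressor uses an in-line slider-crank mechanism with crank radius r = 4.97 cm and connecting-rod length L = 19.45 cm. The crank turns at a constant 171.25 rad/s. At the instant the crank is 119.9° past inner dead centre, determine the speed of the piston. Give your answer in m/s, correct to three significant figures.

ω = 171.2 rad/s
For an in-line slider-crank, x = r cosθ + √(L² − r² sin²θ), so v = −rω sinθ·[1 + r cosθ/√(L² − r² sin²θ)].
With r = 0.0497 m, L = 0.1945 m, θ = 119.9°: √(L² − r² sin²θ) = 0.18967 m.
v = −0.0497·171.2·0.86690·[1 + 0.0497·-0.49849/0.18967] = -6.4145 m/s.
|v| = 6.4145 m/s.

6.41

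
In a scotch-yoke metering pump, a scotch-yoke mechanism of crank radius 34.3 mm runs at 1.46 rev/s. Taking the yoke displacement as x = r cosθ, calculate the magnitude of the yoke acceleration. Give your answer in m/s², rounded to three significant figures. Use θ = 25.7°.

2.60

ω = 9.173 rad/s (from 1.46 rev/s).
x = r cosθ ⇒ ẍ = −rω² cosθ (ω constant).
|a| = rω²|cosθ| = 0.0343·(9.173)²·|cos 25.7°| = 2.6009 m/s².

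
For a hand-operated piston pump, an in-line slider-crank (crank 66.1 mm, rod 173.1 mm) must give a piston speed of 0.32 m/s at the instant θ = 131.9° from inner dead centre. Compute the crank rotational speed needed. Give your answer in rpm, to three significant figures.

84.6

For an in-line slider-crank, |v_piston| = rω|sinθ|·[1 + r cosθ/√(L² − r² sin²θ)].
With r = 0.0661 m, L = 0.1731 m, θ = 131.9°: the bracketed kinematic factor |dx/dθ| = 0.036113 m.
ω = v/|dx/dθ| = 0.32/0.036113 = 8.8612 rad/s.
N = 60ω/(2π) = 84.618 rpm.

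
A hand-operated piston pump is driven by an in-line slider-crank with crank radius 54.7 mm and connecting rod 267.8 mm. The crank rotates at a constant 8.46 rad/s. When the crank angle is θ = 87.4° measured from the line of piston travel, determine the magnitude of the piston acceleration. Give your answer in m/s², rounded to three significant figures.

ω = 8.46 rad/s
x(θ) = r cosθ + √(L² − r² sin²θ); with ω constant, a = ω²·d²x/dθ².
d²x/dθ² = −r cosθ − r²(cos2θ)/√u − r⁴ sin²2θ/(4u^{3/2}),  u = L² − r² sin²θ = 0.0687309 m².
Substituting r = 0.0547 m, L = 0.2678 m, θ = 87.4°: d²x/dθ² = +0.0088836 m.
a = ω²·d²x/dθ² = (8.46)²·(+0.0088836) = +0.63581 m/s²;  |a| = 0.63581 m/s².

0.636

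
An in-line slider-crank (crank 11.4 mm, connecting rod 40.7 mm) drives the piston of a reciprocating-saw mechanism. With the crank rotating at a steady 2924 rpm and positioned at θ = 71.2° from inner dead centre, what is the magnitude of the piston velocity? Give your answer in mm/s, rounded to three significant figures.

3610

ω = 2π·2924/60 = 306.2 rad/s
For an in-line slider-crank, x = r cosθ + √(L² − r² sin²θ), so v = −rω sinθ·[1 + r cosθ/√(L² − r² sin²θ)].
With r = 0.0114 m, L = 0.0407 m, θ = 71.2°: √(L² − r² sin²θ) = 0.039243 m.
v = −0.0114·306.2·0.94665·[1 + 0.0114·0.32227/0.039243] = -3.6138 m/s.
|v| = 3.6138 m/s = 3613.8 mm/s.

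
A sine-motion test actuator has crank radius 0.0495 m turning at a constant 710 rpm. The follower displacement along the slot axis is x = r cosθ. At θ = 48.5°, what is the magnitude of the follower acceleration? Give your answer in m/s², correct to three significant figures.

181

ω = 74.35 rad/s (from 710 rpm).
x = r cosθ ⇒ ẍ = −rω² cosθ (ω constant).
|a| = rω²|cosθ| = 0.0495·(74.35)²·|cos 48.5°| = 181.32 m/s².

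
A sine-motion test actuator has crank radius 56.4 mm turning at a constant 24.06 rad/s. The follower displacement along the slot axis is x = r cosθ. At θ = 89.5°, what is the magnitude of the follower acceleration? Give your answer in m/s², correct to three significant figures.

0.285

ω = 24.06 rad/s
x = r cosθ ⇒ ẍ = −rω² cosθ (ω constant).
|a| = rω²|cosθ| = 0.0564·(24.06)²·|cos 89.5°| = 0.28491 m/s².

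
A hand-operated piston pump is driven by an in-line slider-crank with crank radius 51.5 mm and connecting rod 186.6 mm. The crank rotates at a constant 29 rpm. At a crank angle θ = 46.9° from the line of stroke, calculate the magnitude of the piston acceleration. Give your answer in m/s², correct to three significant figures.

0.318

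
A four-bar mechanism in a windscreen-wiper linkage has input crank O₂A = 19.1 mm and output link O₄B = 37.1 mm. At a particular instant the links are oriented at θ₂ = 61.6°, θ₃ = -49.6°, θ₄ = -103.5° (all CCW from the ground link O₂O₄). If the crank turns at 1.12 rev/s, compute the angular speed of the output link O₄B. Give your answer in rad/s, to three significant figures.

4.18

ω₂ = 7.037 rad/s (from 1.12 rev/s).
Differentiating the loop-closure r₂e^{iθ₂}+r₃e^{iθ₃}=r₁+r₄e^{iθ₄} gives r₂ω₂e^{iθ₂}+r₃ω₃e^{iθ₃}=r₄ω₄e^{iθ₄}.
Eliminating the other unknown: ω₄ = r₂ω₂ sin(θ₂−θ₃) / [r₄ sin(θ₄−θ₃)].
Numerator sine = +0.93232; denominator sine = -0.80799.
Result = 0.0191·7.037·(+0.93232) / (0.0371·(-0.80799)) = -4.1804 rad/s; magnitude 4.1804 rad/s.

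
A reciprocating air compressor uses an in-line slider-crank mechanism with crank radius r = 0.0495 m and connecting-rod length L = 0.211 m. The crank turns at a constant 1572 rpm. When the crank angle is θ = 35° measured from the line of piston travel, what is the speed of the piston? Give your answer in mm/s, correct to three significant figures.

ω = 2π·1572/60 = 164.6 rad/s
For an in-line slider-crank, x = r cosθ + √(L² − r² sin²θ), so v = −rω sinθ·[1 + r cosθ/√(L² − r² sin²θ)].
With r = 0.0495 m, L = 0.211 m, θ = 35°: √(L² − r² sin²θ) = 0.20908 m.
v = −0.0495·164.6·0.57358·[1 + 0.0495·0.81915/0.20908] = -5.5803 m/s.
|v| = 5.5803 m/s = 5580.3 mm/s.

5580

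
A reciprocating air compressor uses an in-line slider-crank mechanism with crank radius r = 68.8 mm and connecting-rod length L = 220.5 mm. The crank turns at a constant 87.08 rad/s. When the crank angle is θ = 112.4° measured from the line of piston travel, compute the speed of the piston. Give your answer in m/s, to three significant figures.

4.85

ω = 87.08 rad/s
For an in-line slider-crank, x = r cosθ + √(L² − r² sin²θ), so v = −rω sinθ·[1 + r cosθ/√(L² − r² sin²θ)].
With r = 0.0688 m, L = 0.2205 m, θ = 112.4°: √(L² − r² sin²θ) = 0.21113 m.
v = −0.0688·87.08·0.92455·[1 + 0.0688·-0.38107/0.21113] = -4.8512 m/s.
|v| = 4.8512 m/s.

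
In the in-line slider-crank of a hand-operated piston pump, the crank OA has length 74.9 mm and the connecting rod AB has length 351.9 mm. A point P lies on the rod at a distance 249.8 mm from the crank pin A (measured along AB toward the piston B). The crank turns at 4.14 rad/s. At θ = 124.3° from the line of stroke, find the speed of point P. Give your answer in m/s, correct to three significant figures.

0.239

ω = 4.14 rad/s.  Crank-pin speed |V_A| = rω = 0.31009 m/s, perpendicular to OA.
Rod angle: sinφ = −(r/L) sinθ ⇒ φ = -10.127°; ω_rod = −rω cosθ/√(L²−r²sin²θ) = +0.50442 rad/s.
V_P = V_A + ω_rod × AP, with AP = 0.2498 m along the rod.
Components: V_Px = −rω sinθ − a·ω_rod·sinφ = -0.23401 m/s;  V_Py = rω cosθ + a·ω_rod·cosφ = -0.050699 m/s.
|V_P| = √(V_Px² + V_Py²) = 0.23944 m/s.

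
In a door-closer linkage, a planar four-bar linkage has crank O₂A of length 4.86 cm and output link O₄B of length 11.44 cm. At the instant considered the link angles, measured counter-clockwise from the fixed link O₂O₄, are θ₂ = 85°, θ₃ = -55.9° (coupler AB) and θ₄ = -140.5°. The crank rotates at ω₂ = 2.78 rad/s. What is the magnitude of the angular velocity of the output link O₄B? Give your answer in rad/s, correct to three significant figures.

ω₂ = 2.78 rad/s
Differentiating the loop-closure r₂e^{iθ₂}+r₃e^{iθ₃}=r₁+r₄e^{iθ₄} gives r₂ω₂e^{iθ₂}+r₃ω₃e^{iθ₃}=r₄ω₄e^{iθ₄}.
Eliminating the other unknown: ω₄ = r₂ω₂ sin(θ₂−θ₃) / [r₄ sin(θ₄−θ₃)].
Numerator sine = +0.63068; denominator sine = -0.99556.
Result = 0.0486·2.78·(+0.63068) / (0.1144·(-0.99556)) = -0.74816 rad/s; magnitude 0.74816 rad/s.

0.748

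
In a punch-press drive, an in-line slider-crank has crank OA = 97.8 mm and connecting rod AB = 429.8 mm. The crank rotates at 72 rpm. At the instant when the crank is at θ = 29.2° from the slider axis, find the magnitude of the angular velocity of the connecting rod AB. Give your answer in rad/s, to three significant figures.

1.51

ω = 7.54 rad/s (converted from 72 rpm).
The rod makes angle φ with the slider axis where L sinφ = r sinθ; differentiating, L cosφ·φ̇ = r ω cosθ.
L cosφ = √(L² − r² sin²θ) = 0.42714 m.
|ω_rod| = r ω |cosθ| / √(L² − r² sin²θ) = 0.0978·7.54·0.87292/0.42714 = 1.507 rad/s.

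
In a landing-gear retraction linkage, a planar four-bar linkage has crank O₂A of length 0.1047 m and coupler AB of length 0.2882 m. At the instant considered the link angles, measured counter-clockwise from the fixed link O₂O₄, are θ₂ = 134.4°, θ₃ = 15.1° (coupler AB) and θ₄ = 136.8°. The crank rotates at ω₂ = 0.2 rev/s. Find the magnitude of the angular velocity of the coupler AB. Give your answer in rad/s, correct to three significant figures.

0.0225

ω₂ = 1.257 rad/s (from 0.2 rev/s).
Differentiating the loop-closure r₂e^{iθ₂}+r₃e^{iθ₃}=r₁+r₄e^{iθ₄} gives r₂ω₂e^{iθ₂}+r₃ω₃e^{iθ₃}=r₄ω₄e^{iθ₄}.
Eliminating the other unknown: ω₃ = r₂ω₂ sin(θ₄−θ₂) / [r₃ sin(θ₃−θ₄)].
Numerator sine = +0.04188; denominator sine = -0.85081.
Result = 0.1047·1.257·(+0.04188) / (0.2882·(-0.85081)) = -0.022469 rad/s; magnitude 0.022469 rad/s.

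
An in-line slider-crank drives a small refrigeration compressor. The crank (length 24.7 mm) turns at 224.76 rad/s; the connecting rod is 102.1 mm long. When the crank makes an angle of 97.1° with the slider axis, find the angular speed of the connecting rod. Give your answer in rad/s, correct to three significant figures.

6.92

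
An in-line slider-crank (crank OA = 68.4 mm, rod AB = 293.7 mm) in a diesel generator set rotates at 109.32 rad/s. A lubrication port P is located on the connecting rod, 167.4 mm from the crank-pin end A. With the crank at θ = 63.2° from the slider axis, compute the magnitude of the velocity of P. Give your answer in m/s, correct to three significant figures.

7.23

ω = 109.3 rad/s.  Crank-pin speed |V_A| = rω = 7.4775 m/s, perpendicular to OA.
Rod angle: sinφ = −(r/L) sinθ ⇒ φ = -11.998°; ω_rod = −rω cosθ/√(L²−r²sin²θ) = -11.736 rad/s.
V_P = V_A + ω_rod × AP, with AP = 0.1674 m along the rod.
Components: V_Px = −rω sinθ − a·ω_rod·sinφ = -7.0827 m/s;  V_Py = rω cosθ + a·ω_rod·cosφ = +1.4498 m/s.
|V_P| = √(V_Px² + V_Py²) = 7.2295 m/s.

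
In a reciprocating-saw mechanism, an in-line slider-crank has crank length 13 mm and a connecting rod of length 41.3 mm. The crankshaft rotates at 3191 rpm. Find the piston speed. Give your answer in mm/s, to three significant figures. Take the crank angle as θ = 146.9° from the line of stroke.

ω = 2π·3191/60 = 334.2 rad/s
For an in-line slider-crank, x = r cosθ + √(L² − r² sin²θ), so v = −rω sinθ·[1 + r cosθ/√(L² − r² sin²θ)].
With r = 0.013 m, L = 0.0413 m, θ = 146.9°: √(L² − r² sin²θ) = 0.040685 m.
v = −0.013·334.2·0.54610·[1 + 0.013·-0.83772/0.040685] = -1.7373 m/s.
|v| = 1.7373 m/s = 1737.3 mm/s.

1740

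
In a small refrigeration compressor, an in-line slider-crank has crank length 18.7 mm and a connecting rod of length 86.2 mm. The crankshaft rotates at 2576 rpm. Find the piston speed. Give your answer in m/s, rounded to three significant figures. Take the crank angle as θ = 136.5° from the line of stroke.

2.92

ω = 2π·2576/60 = 269.8 rad/s
For an in-line slider-crank, x = r cosθ + √(L² − r² sin²θ), so v = −rω sinθ·[1 + r cosθ/√(L² − r² sin²θ)].
With r = 0.0187 m, L = 0.0862 m, θ = 136.5°: √(L² − r² sin²θ) = 0.085233 m.
v = −0.0187·269.8·0.68835·[1 + 0.0187·-0.72537/0.085233] = -2.9198 m/s.
|v| = 2.9198 m/s.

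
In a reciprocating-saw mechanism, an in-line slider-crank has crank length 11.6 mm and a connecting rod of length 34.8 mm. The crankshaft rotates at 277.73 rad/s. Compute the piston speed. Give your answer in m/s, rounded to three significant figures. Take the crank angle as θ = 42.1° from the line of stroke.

ω = 277.7 rad/s
For an in-line slider-crank, x = r cosθ + √(L² − r² sin²θ), so v = −rω sinθ·[1 + r cosθ/√(L² − r² sin²θ)].
With r = 0.0116 m, L = 0.0348 m, θ = 42.1°: √(L² − r² sin²θ) = 0.03392 m.
v = −0.0116·277.7·0.67043·[1 + 0.0116·0.74198/0.03392] = -2.7079 m/s.
|v| = 2.7079 m/s.

2.71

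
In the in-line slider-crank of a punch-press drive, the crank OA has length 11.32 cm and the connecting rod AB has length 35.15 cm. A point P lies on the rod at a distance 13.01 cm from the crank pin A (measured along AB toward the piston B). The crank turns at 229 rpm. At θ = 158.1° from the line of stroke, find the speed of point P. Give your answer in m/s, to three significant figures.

1.82

ω = 23.98 rad/s.  Crank-pin speed |V_A| = rω = 2.7146 m/s, perpendicular to OA.
Rod angle: sinφ = −(r/L) sinθ ⇒ φ = -6.899°; ω_rod = −rω cosθ/√(L²−r²sin²θ) = +7.2179 rad/s.
V_P = V_A + ω_rod × AP, with AP = 0.1301 m along the rod.
Components: V_Px = −rω sinθ − a·ω_rod·sinφ = -0.89972 m/s;  V_Py = rω cosθ + a·ω_rod·cosφ = -1.5865 m/s.
|V_P| = √(V_Px² + V_Py²) = 1.8238 m/s.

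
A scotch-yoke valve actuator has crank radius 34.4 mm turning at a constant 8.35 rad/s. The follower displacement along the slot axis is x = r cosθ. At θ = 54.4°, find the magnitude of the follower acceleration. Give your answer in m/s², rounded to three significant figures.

1.40

ω = 8.35 rad/s
x = r cosθ ⇒ ẍ = −rω² cosθ (ω constant).
|a| = rω²|cosθ| = 0.0344·(8.35)²·|cos 54.4°| = 1.3962 m/s².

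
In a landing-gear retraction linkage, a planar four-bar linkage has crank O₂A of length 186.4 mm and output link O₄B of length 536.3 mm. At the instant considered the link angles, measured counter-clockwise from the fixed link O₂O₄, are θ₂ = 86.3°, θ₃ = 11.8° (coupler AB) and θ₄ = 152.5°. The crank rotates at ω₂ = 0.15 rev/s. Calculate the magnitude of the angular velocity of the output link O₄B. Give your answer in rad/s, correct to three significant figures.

0.498

ω₂ = 0.9425 rad/s (from 0.15 rev/s).
Differentiating the loop-closure r₂e^{iθ₂}+r₃e^{iθ₃}=r₁+r₄e^{iθ₄} gives r₂ω₂e^{iθ₂}+r₃ω₃e^{iθ₃}=r₄ω₄e^{iθ₄}.
Eliminating the other unknown: ω₄ = r₂ω₂ sin(θ₂−θ₃) / [r₄ sin(θ₄−θ₃)].
Numerator sine = +0.96363; denominator sine = +0.63338.
Result = 0.1864·0.9425·(+0.96363) / (0.5363·(+0.63338)) = +0.49837 rad/s; magnitude 0.49837 rad/s.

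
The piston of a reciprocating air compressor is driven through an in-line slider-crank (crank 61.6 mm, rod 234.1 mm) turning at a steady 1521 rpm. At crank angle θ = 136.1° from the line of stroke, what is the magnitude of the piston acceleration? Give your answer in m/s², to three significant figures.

1100

ω = 2π·1521/60 = 159.3 rad/s
x(θ) = r cosθ + √(L² − r² sin²θ); with ω constant, a = ω²·d²x/dθ².
d²x/dθ² = −r cosθ − r²(cos2θ)/√u − r⁴ sin²2θ/(4u^{3/2}),  u = L² − r² sin²θ = 0.0529784 m².
Substituting r = 0.0616 m, L = 0.2341 m, θ = 136.1°: d²x/dθ² = +0.043458 m.
a = ω²·d²x/dθ² = (159.3)²·(+0.043458) = +1102.5 m/s²;  |a| = 1102.5 m/s².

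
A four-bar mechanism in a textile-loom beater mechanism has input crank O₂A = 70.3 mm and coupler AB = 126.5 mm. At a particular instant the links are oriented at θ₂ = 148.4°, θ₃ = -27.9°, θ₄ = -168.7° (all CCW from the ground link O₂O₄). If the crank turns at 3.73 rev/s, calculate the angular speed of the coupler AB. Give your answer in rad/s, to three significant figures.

ω₂ = 23.44 rad/s (from 3.73 rev/s).
Differentiating the loop-closure r₂e^{iθ₂}+r₃e^{iθ₃}=r₁+r₄e^{iθ₄} gives r₂ω₂e^{iθ₂}+r₃ω₃e^{iθ₃}=r₄ω₄e^{iθ₄}.
Eliminating the other unknown: ω₃ = r₂ω₂ sin(θ₄−θ₂) / [r₃ sin(θ₃−θ₄)].
Numerator sine = +0.68072; denominator sine = +0.63203.
Result = 0.0703·23.44·(+0.68072) / (0.1265·(+0.63203)) = +14.028 rad/s; magnitude 14.028 rad/s.

14.0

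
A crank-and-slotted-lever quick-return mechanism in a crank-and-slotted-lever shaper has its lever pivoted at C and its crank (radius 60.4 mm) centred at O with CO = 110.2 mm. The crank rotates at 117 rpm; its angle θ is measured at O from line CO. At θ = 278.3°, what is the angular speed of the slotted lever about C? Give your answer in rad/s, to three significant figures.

ω = 12.25 rad/s (from 117 rpm).
Crank pin A relative to C: A = (d + r cosθ, r sinθ); lever angle φ = atan2(r sinθ, d + r cosθ).
Differentiating tanφ: φ̇ = rω(d cosθ + r)/(d² + r² + 2dr cosθ).
d² + r² + 2dr cosθ = |CA|² = 0.0177139 m²;  d cosθ + r = +0.076308 m.
|ω_lever| = |0.0604·12.25·+0.076308| / 0.0177139 = 3.1879 rad/s.

3.19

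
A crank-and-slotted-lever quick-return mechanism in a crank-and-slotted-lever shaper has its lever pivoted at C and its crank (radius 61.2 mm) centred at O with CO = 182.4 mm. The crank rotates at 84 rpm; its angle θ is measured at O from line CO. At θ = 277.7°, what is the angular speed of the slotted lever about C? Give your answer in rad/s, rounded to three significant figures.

ω = 8.796 rad/s (from 84 rpm).
Crank pin A relative to C: A = (d + r cosθ, r sinθ); lever angle φ = atan2(r sinθ, d + r cosθ).
Differentiating tanφ: φ̇ = rω(d cosθ + r)/(d² + r² + 2dr cosθ).
d² + r² + 2dr cosθ = |CA|² = 0.0400065 m²;  d cosθ + r = +0.085639 m.
|ω_lever| = |0.0612·8.796·+0.085639| / 0.0400065 = 1.1524 rad/s.

1.15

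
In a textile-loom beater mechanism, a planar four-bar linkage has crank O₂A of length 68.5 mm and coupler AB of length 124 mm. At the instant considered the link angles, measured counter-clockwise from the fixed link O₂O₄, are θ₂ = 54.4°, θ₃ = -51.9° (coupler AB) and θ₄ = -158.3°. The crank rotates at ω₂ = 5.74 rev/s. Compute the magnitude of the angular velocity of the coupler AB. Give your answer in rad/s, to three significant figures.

11.2

ω₂ = 36.07 rad/s (from 5.74 rev/s).
Differentiating the loop-closure r₂e^{iθ₂}+r₃e^{iθ₃}=r₁+r₄e^{iθ₄} gives r₂ω₂e^{iθ₂}+r₃ω₃e^{iθ₃}=r₄ω₄e^{iθ₄}.
Eliminating the other unknown: ω₃ = r₂ω₂ sin(θ₄−θ₂) / [r₃ sin(θ₃−θ₄)].
Numerator sine = +0.54024; denominator sine = +0.95931.
Result = 0.0685·36.07·(+0.54024) / (0.124·(+0.95931)) = +11.22 rad/s; magnitude 11.22 rad/s.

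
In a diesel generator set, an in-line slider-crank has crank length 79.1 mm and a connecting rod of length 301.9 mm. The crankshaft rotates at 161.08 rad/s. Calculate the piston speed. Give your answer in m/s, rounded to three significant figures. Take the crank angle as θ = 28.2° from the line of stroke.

ω = 161.1 rad/s
For an in-line slider-crank, x = r cosθ + √(L² − r² sin²θ), so v = −rω sinθ·[1 + r cosθ/√(L² − r² sin²θ)].
With r = 0.0791 m, L = 0.3019 m, θ = 28.2°: √(L² − r² sin²θ) = 0.29958 m.
v = −0.0791·161.1·0.47255·[1 + 0.0791·0.88130/0.29958] = -7.422 m/s.
|v| = 7.422 m/s.

7.42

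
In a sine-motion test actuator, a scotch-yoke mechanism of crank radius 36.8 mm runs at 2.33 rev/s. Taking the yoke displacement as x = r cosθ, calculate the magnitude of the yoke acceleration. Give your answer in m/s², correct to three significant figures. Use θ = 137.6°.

5.82

ω = 14.64 rad/s (from 2.33 rev/s).
x = r cosθ ⇒ ẍ = −rω² cosθ (ω constant).
|a| = rω²|cosθ| = 0.0368·(14.64)²·|cos 137.6°| = 5.8243 m/s².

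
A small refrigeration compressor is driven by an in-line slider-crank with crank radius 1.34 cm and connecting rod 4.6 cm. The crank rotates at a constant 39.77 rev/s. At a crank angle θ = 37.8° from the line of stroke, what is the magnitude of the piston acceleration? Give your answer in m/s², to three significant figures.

728

ω = 2π·39.8 = 249.9 rad/s
x(θ) = r cosθ + √(L² − r² sin²θ); with ω constant, a = ω²·d²x/dθ².
d²x/dθ² = −r cosθ − r²(cos2θ)/√u − r⁴ sin²2θ/(4u^{3/2}),  u = L² − r² sin²θ = 0.00204855 m².
Substituting r = 0.0134 m, L = 0.046 m, θ = 37.8°: d²x/dθ² = -0.011656 m.
a = ω²·d²x/dθ² = (249.9)²·(-0.011656) = -727.83 m/s²;  |a| = 727.83 m/s².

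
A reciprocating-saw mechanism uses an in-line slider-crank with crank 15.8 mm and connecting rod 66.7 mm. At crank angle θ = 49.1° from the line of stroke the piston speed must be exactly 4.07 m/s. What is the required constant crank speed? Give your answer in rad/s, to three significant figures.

For an in-line slider-crank, |v_piston| = rω|sinθ|·[1 + r cosθ/√(L² − r² sin²θ)].
With r = 0.0158 m, L = 0.0667 m, θ = 49.1°: the bracketed kinematic factor |dx/dθ| = 0.013825 m.
ω = v/|dx/dθ| = 4.07/0.013825 = 294.39 rad/s.

294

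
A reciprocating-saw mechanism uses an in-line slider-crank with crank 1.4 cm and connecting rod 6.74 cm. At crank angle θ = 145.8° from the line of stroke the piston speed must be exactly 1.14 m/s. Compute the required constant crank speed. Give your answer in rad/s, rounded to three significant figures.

For an in-line slider-crank, |v_piston| = rω|sinθ|·[1 + r cosθ/√(L² − r² sin²θ)].
With r = 0.014 m, L = 0.0674 m, θ = 145.8°: the bracketed kinematic factor |dx/dθ| = 0.006508 m.
ω = v/|dx/dθ| = 1.14/0.006508 = 175.17 rad/s.

175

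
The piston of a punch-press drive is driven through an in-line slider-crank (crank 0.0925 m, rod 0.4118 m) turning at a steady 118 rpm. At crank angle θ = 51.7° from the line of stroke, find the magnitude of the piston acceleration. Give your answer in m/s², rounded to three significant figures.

8.05

ω = 2π·118/60 = 12.36 rad/s
x(θ) = r cosθ + √(L² − r² sin²θ); with ω constant, a = ω²·d²x/dθ².
d²x/dθ² = −r cosθ − r²(cos2θ)/√u − r⁴ sin²2θ/(4u^{3/2}),  u = L² − r² sin²θ = 0.16431 m².
Substituting r = 0.0925 m, L = 0.4118 m, θ = 51.7°: d²x/dθ² = -0.052698 m.
a = ω²·d²x/dθ² = (12.36)²·(-0.052698) = -8.0466 m/s²;  |a| = 8.0466 m/s².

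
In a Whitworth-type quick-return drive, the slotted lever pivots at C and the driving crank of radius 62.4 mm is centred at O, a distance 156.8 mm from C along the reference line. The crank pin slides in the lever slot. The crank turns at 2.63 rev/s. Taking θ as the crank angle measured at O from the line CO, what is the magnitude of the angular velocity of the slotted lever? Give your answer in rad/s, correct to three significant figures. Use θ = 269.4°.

ω = 16.52 rad/s (from 2.63 rev/s).
Crank pin A relative to C: A = (d + r cosθ, r sinθ); lever angle φ = atan2(r sinθ, d + r cosθ).
Differentiating tanφ: φ̇ = rω(d cosθ + r)/(d² + r² + 2dr cosθ).
d² + r² + 2dr cosθ = |CA|² = 0.0282751 m²;  d cosθ + r = +0.060758 m.
|ω_lever| = |0.0624·16.52·+0.060758| / 0.0282751 = 2.2157 rad/s.

2.22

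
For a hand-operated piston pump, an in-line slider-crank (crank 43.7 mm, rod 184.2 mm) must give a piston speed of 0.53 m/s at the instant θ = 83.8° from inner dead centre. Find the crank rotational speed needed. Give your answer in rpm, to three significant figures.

For an in-line slider-crank, |v_piston| = rω|sinθ|·[1 + r cosθ/√(L² − r² sin²θ)].
With r = 0.0437 m, L = 0.1842 m, θ = 83.8°: the bracketed kinematic factor |dx/dθ| = 0.04459 m.
ω = v/|dx/dθ| = 0.53/0.04459 = 11.886 rad/s.
N = 60ω/(2π) = 113.5 rpm.

114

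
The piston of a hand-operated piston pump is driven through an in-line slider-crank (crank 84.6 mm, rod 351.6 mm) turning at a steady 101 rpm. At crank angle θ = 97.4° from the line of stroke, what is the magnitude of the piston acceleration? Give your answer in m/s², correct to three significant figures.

ω = 2π·101/60 = 10.58 rad/s
x(θ) = r cosθ + √(L² − r² sin²θ); with ω constant, a = ω²·d²x/dθ².
d²x/dθ² = −r cosθ − r²(cos2θ)/√u − r⁴ sin²2θ/(4u^{3/2}),  u = L² − r² sin²θ = 0.116584 m².
Substituting r = 0.0846 m, L = 0.3516 m, θ = 97.4°: d²x/dθ² = +0.031141 m.
a = ω²·d²x/dθ² = (10.58)²·(+0.031141) = +3.4836 m/s²;  |a| = 3.4836 m/s².

3.48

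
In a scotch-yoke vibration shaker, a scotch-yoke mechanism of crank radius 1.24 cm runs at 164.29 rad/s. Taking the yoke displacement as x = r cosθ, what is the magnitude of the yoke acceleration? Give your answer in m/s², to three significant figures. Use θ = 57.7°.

ω = 164.3 rad/s
x = r cosθ ⇒ ẍ = −rω² cosθ (ω constant).
|a| = rω²|cosθ| = 0.0124·(164.3)²·|cos 57.7°| = 178.84 m/s².

179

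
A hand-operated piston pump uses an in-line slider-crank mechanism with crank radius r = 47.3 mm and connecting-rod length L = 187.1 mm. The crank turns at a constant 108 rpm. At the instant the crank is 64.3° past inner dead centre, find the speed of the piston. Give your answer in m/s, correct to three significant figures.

0.536

ω = 2π·108/60 = 11.31 rad/s
For an in-line slider-crank, x = r cosθ + √(L² − r² sin²θ), so v = −rω sinθ·[1 + r cosθ/√(L² − r² sin²θ)].
With r = 0.0473 m, L = 0.1871 m, θ = 64.3°: √(L² − r² sin²θ) = 0.18218 m.
v = −0.0473·11.31·0.90108·[1 + 0.0473·0.43366/0.18218] = -0.5363 m/s.
|v| = 0.5363 m/s.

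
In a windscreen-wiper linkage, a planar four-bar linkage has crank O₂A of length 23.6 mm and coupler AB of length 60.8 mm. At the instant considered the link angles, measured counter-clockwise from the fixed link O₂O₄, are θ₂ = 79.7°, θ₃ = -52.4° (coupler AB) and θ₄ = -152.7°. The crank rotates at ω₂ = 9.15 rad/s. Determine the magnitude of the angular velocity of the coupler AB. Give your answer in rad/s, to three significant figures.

2.86

ω₂ = 9.15 rad/s
Differentiating the loop-closure r₂e^{iθ₂}+r₃e^{iθ₃}=r₁+r₄e^{iθ₄} gives r₂ω₂e^{iθ₂}+r₃ω₃e^{iθ₃}=r₄ω₄e^{iθ₄}.
Eliminating the other unknown: ω₃ = r₂ω₂ sin(θ₄−θ₂) / [r₃ sin(θ₃−θ₄)].
Numerator sine = +0.79229; denominator sine = +0.98389.
Result = 0.0236·9.15·(+0.79229) / (0.0608·(+0.98389)) = +2.86 rad/s; magnitude 2.86 rad/s.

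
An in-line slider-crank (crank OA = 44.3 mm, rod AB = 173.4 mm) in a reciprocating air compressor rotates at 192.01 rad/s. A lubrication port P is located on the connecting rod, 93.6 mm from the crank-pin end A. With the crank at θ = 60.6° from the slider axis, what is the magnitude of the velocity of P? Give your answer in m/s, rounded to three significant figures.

ω = 192 rad/s.  Crank-pin speed |V_A| = rω = 8.506 m/s, perpendicular to OA.
Rod angle: sinφ = −(r/L) sinθ ⇒ φ = -12.860°; ω_rod = −rω cosθ/√(L²−r²sin²θ) = -24.701 rad/s.
V_P = V_A + ω_rod × AP, with AP = 0.0936 m along the rod.
Components: V_Px = −rω sinθ − a·ω_rod·sinφ = -7.9252 m/s;  V_Py = rω cosθ + a·ω_rod·cosφ = +1.9217 m/s.
|V_P| = √(V_Px² + V_Py²) = 8.1548 m/s.

8.15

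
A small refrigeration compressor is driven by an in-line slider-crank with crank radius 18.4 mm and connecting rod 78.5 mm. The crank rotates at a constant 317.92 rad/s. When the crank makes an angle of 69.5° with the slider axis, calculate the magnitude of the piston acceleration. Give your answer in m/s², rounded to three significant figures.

ω = 317.9 rad/s
x(θ) = r cosθ + √(L² − r² sin²θ); with ω constant, a = ω²·d²x/dθ².
d²x/dθ² = −r cosθ − r²(cos2θ)/√u − r⁴ sin²2θ/(4u^{3/2}),  u = L² − r² sin²θ = 0.00586521 m².
Substituting r = 0.0184 m, L = 0.0785 m, θ = 69.5°: d²x/dθ² = -0.0031349 m.
a = ω²·d²x/dθ² = (317.9)²·(-0.0031349) = -316.85 m/s²;  |a| = 316.85 m/s².

317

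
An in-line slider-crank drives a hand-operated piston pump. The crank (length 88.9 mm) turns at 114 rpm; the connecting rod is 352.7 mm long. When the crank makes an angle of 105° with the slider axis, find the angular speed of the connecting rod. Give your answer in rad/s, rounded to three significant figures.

ω = 11.94 rad/s (converted from 114 rpm).
The rod makes angle φ with the slider axis where L sinφ = r sinθ; differentiating, L cosφ·φ̇ = r ω cosθ.
L cosφ = √(L² − r² sin²θ) = 0.34209 m.
|ω_rod| = r ω |cosθ| / √(L² − r² sin²θ) = 0.0889·11.94·0.25882/0.34209 = 0.80296 rad/s.

0.803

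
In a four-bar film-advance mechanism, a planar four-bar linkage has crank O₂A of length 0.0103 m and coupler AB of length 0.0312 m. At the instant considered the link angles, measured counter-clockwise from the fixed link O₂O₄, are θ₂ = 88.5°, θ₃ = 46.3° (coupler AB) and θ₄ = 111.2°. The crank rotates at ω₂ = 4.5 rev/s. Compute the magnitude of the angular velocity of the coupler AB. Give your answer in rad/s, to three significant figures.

ω₂ = 28.27 rad/s (from 4.5 rev/s).
Differentiating the loop-closure r₂e^{iθ₂}+r₃e^{iθ₃}=r₁+r₄e^{iθ₄} gives r₂ω₂e^{iθ₂}+r₃ω₃e^{iθ₃}=r₄ω₄e^{iθ₄}.
Eliminating the other unknown: ω₃ = r₂ω₂ sin(θ₄−θ₂) / [r₃ sin(θ₃−θ₄)].
Numerator sine = +0.38591; denominator sine = -0.90557.
Result = 0.0103·28.27·(+0.38591) / (0.0312·(-0.90557)) = -3.9777 rad/s; magnitude 3.9777 rad/s.

3.98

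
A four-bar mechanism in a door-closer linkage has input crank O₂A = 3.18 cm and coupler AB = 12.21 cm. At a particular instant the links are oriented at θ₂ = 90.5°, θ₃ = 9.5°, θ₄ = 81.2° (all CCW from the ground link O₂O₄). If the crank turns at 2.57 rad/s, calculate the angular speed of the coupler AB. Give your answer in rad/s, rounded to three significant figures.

0.114

ω₂ = 2.57 rad/s
Differentiating the loop-closure r₂e^{iθ₂}+r₃e^{iθ₃}=r₁+r₄e^{iθ₄} gives r₂ω₂e^{iθ₂}+r₃ω₃e^{iθ₃}=r₄ω₄e^{iθ₄}.
Eliminating the other unknown: ω₃ = r₂ω₂ sin(θ₄−θ₂) / [r₃ sin(θ₃−θ₄)].
Numerator sine = -0.16160; denominator sine = -0.94943.
Result = 0.0318·2.57·(-0.16160) / (0.1221·(-0.94943)) = +0.11393 rad/s; magnitude 0.11393 rad/s.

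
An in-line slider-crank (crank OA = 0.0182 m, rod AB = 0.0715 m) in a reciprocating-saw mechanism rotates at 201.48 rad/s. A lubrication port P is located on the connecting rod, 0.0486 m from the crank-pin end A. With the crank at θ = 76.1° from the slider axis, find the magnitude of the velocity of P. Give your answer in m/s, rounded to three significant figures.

ω = 201.5 rad/s.  Crank-pin speed |V_A| = rω = 3.6669 m/s, perpendicular to OA.
Rod angle: sinφ = −(r/L) sinθ ⇒ φ = -14.305°; ω_rod = −rω cosθ/√(L²−r²sin²θ) = -12.715 rad/s.
V_P = V_A + ω_rod × AP, with AP = 0.0486 m along the rod.
Components: V_Px = −rω sinθ − a·ω_rod·sinφ = -3.7122 m/s;  V_Py = rω cosθ + a·ω_rod·cosφ = +0.28213 m/s.
|V_P| = √(V_Px² + V_Py²) = 3.7229 m/s.

3.72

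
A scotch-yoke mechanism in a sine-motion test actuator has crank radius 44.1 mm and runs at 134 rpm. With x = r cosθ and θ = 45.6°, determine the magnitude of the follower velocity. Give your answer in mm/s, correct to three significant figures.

ω = 14.03 rad/s (from 134 rpm).
x = r cosθ ⇒ ẋ = −rω sinθ.
|v| = rω|sinθ| = 0.0441·14.03·|sin 45.6°| = 0.44214 m/s = 442.14 mm/s.

442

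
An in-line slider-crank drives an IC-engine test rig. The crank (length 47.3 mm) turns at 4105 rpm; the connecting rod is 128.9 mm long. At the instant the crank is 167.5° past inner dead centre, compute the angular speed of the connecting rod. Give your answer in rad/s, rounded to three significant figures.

154

ω = 429.9 rad/s (converted from 4105 rpm).
The rod makes angle φ with the slider axis where L sinφ = r sinθ; differentiating, L cosφ·φ̇ = r ω cosθ.
L cosφ = √(L² − r² sin²θ) = 0.12849 m.
|ω_rod| = r ω |cosθ| / √(L² − r² sin²θ) = 0.0473·429.9·0.97630/0.12849 = 154.49 rad/s.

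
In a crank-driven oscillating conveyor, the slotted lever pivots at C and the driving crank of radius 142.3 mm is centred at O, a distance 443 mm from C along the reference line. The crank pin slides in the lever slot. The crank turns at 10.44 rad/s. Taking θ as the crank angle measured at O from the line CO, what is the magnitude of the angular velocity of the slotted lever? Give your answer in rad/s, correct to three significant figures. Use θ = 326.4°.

2.36

ω = 10.44 rad/s
Crank pin A relative to C: A = (d + r cosθ, r sinθ); lever angle φ = atan2(r sinθ, d + r cosθ).
Differentiating tanφ: φ̇ = rω(d cosθ + r)/(d² + r² + 2dr cosθ).
d² + r² + 2dr cosθ = |CA|² = 0.321511 m²;  d cosθ + r = +0.51128 m.
|ω_lever| = |0.1423·10.44·+0.51128| / 0.321511 = 2.3625 rad/s.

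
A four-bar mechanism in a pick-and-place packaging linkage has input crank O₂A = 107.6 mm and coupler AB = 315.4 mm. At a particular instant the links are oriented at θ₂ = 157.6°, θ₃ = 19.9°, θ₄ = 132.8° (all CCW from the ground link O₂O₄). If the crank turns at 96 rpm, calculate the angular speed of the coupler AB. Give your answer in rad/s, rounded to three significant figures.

ω₂ = 10.05 rad/s (from 96 rpm).
Differentiating the loop-closure r₂e^{iθ₂}+r₃e^{iθ₃}=r₁+r₄e^{iθ₄} gives r₂ω₂e^{iθ₂}+r₃ω₃e^{iθ₃}=r₄ω₄e^{iθ₄}.
Eliminating the other unknown: ω₃ = r₂ω₂ sin(θ₄−θ₂) / [r₃ sin(θ₃−θ₄)].
Numerator sine = -0.41945; denominator sine = -0.92119.
Result = 0.1076·10.05·(-0.41945) / (0.3154·(-0.92119)) = +1.5617 rad/s; magnitude 1.5617 rad/s.

1.56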